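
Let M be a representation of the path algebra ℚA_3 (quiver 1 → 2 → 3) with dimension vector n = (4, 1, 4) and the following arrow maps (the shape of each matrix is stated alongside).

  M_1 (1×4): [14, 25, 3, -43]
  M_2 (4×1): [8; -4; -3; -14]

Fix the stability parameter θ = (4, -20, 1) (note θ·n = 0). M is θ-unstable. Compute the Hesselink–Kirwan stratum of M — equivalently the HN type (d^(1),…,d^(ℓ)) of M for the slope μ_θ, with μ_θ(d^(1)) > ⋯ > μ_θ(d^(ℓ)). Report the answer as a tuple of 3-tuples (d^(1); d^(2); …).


Via rank(M_{q-1}∘⋯∘M_p): M ≅ I[1,1]^3, I[1,3], I[3,3]^3.
μ_θ-semistable layers: μ^(1)=4; μ^(2)=1; μ^(3)=-8

((3, 0, 0); (0, 0, 4); (1, 1, 0))


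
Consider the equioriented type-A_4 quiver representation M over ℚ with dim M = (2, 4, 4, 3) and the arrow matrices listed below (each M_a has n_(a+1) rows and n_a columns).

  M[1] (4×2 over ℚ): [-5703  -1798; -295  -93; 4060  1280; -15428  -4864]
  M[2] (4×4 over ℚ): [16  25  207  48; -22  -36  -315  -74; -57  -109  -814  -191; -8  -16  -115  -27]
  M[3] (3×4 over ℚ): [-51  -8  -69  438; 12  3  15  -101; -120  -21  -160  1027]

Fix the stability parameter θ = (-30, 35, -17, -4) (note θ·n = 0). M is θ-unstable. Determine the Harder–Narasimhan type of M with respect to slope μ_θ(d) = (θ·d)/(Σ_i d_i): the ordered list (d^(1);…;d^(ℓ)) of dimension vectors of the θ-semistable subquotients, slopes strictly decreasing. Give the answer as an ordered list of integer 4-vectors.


Via rank(M_{q-1}∘⋯∘M_p): M ≅ I[1,4]^2, I[2,3], I[2,4].
μ_θ-semistable layers: μ^(1)=9; μ^(2)=14/3; μ^(3)=-30

((0, 1, 1, 0); (0, 3, 3, 3); (2, 0, 0, 0))


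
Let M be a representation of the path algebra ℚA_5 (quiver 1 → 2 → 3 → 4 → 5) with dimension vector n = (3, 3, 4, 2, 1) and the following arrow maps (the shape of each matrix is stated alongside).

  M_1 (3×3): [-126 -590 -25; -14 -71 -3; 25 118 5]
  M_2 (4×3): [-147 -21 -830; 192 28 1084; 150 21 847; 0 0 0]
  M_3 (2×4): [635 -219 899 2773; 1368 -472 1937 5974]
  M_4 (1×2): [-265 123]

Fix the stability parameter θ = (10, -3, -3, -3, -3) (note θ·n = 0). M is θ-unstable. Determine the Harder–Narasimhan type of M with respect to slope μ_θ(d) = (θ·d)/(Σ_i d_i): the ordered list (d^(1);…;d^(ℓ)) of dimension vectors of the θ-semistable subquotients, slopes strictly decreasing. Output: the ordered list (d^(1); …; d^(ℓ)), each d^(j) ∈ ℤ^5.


Barcode: M ≅ I[1,2], I[1,4], I[1,5], I[3,3]^2. HN layers by μ_θ (4 steps, strictly decreasing):
  μ^(1)=7/2; μ^(2)=1/4; μ^(3)=-2/5; μ^(4)=-3

((1, 1, 0, 0, 0); (1, 1, 1, 1, 0); (1, 1, 1, 1, 1); (0, 0, 2, 0, 0))


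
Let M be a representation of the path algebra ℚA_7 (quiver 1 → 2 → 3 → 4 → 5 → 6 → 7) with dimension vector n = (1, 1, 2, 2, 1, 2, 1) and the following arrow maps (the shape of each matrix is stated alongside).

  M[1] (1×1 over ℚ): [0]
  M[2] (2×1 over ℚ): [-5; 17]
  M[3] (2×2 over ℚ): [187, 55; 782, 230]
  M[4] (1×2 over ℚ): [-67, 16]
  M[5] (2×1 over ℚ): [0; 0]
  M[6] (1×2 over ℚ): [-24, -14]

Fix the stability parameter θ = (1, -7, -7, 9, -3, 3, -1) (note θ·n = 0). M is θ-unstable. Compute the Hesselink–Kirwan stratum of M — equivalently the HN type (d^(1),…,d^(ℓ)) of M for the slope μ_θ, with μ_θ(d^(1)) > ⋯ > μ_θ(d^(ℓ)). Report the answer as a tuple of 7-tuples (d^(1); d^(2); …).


Interval decomposition of M: I[1,1], I[2,3], I[3,5], I[4,4], I[6,6], I[6,7].
HN type (ℓ=4): μ^(1)=9; μ^(2)=3; μ^(3)=1; μ^(4)=-7

((0, 0, 0, 1, 0, 0, 0); (0, 0, 0, 1, 1, 1, 0); (1, 0, 0, 0, 0, 1, 1); (0, 1, 2, 0, 0, 0, 0))


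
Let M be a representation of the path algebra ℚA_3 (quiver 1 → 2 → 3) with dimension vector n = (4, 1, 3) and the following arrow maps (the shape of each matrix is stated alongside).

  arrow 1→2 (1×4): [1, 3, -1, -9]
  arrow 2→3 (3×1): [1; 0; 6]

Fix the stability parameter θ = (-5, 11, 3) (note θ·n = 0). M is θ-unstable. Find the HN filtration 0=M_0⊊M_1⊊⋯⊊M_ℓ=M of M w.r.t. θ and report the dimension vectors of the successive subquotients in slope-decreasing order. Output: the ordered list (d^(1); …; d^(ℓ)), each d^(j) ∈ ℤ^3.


Via rank(M_{q-1}∘⋯∘M_p): M ≅ I[1,1]^3, I[1,3], I[3,3]^2.
μ_θ-semistable layers: μ^(1)=7; μ^(2)=3; μ^(3)=-5

((0, 1, 1); (0, 0, 2); (4, 0, 0))


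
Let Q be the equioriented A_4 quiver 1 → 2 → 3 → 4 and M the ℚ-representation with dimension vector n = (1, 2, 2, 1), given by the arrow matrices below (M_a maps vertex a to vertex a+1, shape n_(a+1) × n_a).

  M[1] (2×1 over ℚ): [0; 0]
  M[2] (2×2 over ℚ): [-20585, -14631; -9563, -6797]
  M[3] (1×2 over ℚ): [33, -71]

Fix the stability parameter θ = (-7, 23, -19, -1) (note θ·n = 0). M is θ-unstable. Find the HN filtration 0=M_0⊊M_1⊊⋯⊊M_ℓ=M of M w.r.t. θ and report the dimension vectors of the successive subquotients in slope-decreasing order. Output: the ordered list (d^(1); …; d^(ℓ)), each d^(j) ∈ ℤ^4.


Via rank(M_{q-1}∘⋯∘M_p): M ≅ I[1,1], I[2,3], I[2,4].
μ_θ-semistable layers: μ^(1)=2; μ^(2)=1; μ^(3)=-7

((0, 1, 1, 0); (0, 1, 1, 1); (1, 0, 0, 0))


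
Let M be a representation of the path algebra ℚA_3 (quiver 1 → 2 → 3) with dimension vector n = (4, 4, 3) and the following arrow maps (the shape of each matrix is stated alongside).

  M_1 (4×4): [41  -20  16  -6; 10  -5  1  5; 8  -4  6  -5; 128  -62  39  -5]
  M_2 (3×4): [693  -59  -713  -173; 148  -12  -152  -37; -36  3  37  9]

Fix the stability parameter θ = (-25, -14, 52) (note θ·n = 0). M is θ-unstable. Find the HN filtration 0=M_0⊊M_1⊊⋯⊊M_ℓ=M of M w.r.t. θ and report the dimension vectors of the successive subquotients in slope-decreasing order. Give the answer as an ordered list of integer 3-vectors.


Barcode: M ≅ I[1,2], I[1,3]^3. HN layers by μ_θ (3 steps, strictly decreasing):
  μ^(1)=52; μ^(2)=-14; μ^(3)=-25

((0, 0, 3); (0, 4, 0); (4, 0, 0))


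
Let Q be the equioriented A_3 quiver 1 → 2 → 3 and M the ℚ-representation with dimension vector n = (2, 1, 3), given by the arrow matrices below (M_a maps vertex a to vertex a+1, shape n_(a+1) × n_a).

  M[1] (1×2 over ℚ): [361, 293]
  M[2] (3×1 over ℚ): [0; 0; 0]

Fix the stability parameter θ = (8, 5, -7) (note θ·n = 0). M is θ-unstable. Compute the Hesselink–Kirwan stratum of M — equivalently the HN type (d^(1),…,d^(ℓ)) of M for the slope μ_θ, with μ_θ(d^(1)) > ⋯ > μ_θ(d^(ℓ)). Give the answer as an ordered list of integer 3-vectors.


Barcode: M ≅ I[1,1], I[1,2], I[3,3]^3. HN layers by μ_θ (3 steps, strictly decreasing):
  μ^(1)=8; μ^(2)=13/2; μ^(3)=-7

((1, 0, 0); (1, 1, 0); (0, 0, 3))


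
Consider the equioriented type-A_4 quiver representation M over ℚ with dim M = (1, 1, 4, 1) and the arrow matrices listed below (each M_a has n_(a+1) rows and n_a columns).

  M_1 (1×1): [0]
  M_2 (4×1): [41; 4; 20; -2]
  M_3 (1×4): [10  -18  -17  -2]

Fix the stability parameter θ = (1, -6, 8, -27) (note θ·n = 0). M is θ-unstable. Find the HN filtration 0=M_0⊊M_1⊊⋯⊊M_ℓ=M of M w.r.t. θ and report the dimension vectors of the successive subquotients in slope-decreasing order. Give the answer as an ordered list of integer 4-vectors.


Via rank(M_{q-1}∘⋯∘M_p): M ≅ I[1,1], I[2,4], I[3,3]^3.
μ_θ-semistable layers: μ^(1)=8; μ^(2)=1; μ^(3)=-25/3

((0, 0, 3, 0); (1, 0, 0, 0); (0, 1, 1, 1))


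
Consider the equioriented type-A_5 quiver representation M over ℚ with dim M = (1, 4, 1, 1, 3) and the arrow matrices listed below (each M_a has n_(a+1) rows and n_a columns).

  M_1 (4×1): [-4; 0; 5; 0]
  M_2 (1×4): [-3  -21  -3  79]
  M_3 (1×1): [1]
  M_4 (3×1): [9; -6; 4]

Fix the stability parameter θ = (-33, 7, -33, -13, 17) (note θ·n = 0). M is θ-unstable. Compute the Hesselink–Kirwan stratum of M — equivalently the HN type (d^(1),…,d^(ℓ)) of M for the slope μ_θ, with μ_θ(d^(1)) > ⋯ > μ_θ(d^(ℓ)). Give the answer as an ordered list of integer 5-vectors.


Barcode: M ≅ I[1,5], I[2,2]^3, I[5,5]^2. HN layers by μ_θ (4 steps, strictly decreasing):
  μ^(1)=17; μ^(2)=7; μ^(3)=-13; μ^(4)=-33

((0, 0, 0, 0, 3); (0, 3, 0, 0, 0); (0, 1, 1, 1, 0); (1, 0, 0, 0, 0))


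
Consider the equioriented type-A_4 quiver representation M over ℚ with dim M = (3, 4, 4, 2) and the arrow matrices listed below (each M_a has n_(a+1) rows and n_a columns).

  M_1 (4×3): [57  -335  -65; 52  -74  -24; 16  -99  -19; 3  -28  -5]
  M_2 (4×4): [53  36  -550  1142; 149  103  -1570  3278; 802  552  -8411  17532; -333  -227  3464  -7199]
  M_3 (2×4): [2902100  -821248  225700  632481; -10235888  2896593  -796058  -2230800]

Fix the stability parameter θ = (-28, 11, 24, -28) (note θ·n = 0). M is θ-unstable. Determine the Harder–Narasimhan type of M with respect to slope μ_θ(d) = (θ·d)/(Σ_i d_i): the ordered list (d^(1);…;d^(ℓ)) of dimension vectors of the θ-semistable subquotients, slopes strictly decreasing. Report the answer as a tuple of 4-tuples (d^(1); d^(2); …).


Via rank(M_{q-1}∘⋯∘M_p): M ≅ I[1,3], I[1,4]^2, I[2,3].
μ_θ-semistable layers: μ^(1)=24; μ^(2)=11; μ^(3)=7/3; μ^(4)=-28

((0, 0, 2, 0); (0, 2, 0, 0); (0, 2, 2, 2); (3, 0, 0, 0))


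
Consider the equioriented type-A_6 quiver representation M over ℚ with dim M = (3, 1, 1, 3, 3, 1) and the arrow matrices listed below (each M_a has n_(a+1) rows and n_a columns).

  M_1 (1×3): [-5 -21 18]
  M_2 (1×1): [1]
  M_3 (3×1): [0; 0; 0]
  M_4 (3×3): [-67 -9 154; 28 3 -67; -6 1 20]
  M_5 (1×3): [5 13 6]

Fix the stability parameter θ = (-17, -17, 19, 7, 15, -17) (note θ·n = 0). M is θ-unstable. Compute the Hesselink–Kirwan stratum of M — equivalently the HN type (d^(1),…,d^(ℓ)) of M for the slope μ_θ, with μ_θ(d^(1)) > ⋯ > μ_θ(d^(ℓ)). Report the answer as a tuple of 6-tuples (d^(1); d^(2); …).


Via rank(M_{q-1}∘⋯∘M_p): M ≅ I[1,1]^2, I[1,3], I[4,5]^2, I[4,6].
μ_θ-semistable layers: μ^(1)=19; μ^(2)=15; μ^(3)=7; μ^(4)=5/3; μ^(5)=-17

((0, 0, 1, 0, 0, 0); (0, 0, 0, 0, 2, 0); (0, 0, 0, 2, 0, 0); (0, 0, 0, 1, 1, 1); (3, 1, 0, 0, 0, 0))


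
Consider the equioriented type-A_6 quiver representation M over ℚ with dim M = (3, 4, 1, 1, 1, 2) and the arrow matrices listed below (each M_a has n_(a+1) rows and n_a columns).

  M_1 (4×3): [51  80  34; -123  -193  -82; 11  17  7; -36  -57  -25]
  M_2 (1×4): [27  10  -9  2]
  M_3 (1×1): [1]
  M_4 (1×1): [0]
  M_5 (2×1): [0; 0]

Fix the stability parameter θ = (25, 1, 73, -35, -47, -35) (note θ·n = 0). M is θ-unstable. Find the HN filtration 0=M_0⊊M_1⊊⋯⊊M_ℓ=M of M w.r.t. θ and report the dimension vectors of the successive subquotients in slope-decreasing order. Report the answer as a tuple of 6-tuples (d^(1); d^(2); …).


Barcode: M ≅ I[1,2]^2, I[1,4], I[2,2], I[5,5], I[6,6]^2. HN layers by μ_θ (5 steps, strictly decreasing):
  μ^(1)=19; μ^(2)=13; μ^(3)=1; μ^(4)=-35; μ^(5)=-47

((0, 0, 1, 1, 0, 0); (3, 3, 0, 0, 0, 0); (0, 1, 0, 0, 0, 0); (0, 0, 0, 0, 0, 2); (0, 0, 0, 0, 1, 0))


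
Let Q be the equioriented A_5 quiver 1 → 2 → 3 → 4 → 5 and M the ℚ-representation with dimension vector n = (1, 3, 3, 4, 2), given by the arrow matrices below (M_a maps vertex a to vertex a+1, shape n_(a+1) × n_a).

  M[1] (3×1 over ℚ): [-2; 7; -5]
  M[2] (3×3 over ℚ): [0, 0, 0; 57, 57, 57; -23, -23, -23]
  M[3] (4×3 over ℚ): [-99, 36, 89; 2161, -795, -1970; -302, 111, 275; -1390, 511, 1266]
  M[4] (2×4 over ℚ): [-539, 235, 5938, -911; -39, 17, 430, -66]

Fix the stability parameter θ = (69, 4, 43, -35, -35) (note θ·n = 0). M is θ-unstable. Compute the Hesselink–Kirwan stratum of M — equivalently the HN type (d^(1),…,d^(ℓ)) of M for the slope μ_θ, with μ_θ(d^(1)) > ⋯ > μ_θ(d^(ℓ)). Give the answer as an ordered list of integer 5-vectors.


Via rank(M_{q-1}∘⋯∘M_p): M ≅ I[1,2], I[2,2], I[2,5], I[3,4], I[3,5], I[4,4].
μ_θ-semistable layers: μ^(1)=73/2; μ^(2)=4; μ^(3)=-23/4; μ^(4)=-9; μ^(5)=-35

((1, 1, 0, 0, 0); (0, 1, 1, 1, 0); (0, 1, 1, 1, 1); (0, 0, 1, 1, 1); (0, 0, 0, 1, 0))


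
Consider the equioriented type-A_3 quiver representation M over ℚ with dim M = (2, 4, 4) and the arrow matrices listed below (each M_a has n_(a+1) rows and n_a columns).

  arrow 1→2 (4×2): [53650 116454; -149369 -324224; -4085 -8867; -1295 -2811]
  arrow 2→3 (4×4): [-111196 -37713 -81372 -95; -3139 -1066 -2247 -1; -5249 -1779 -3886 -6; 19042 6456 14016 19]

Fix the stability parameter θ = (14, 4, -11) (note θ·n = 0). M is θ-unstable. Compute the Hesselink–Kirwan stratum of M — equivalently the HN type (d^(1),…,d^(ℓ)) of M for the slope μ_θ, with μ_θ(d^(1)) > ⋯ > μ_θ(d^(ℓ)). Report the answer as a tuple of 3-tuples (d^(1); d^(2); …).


Interval decomposition of M: I[1,3]^2, I[2,3]^2.
HN type (ℓ=2): μ^(1)=7/3; μ^(2)=-7/2

((2, 2, 2); (0, 2, 2))


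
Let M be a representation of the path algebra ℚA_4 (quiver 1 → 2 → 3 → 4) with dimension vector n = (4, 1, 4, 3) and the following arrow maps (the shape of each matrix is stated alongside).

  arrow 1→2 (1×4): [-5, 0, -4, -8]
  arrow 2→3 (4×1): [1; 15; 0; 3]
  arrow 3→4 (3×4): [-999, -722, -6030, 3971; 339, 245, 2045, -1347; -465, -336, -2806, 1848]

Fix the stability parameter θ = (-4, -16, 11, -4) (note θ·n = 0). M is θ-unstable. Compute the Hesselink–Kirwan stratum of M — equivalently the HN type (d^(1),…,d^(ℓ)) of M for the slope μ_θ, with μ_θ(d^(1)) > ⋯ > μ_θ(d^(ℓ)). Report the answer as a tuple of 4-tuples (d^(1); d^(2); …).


Interval decomposition of M: I[1,1]^3, I[1,4], I[3,3], I[3,4]^2.
HN type (ℓ=4): μ^(1)=11; μ^(2)=7/2; μ^(3)=-4; μ^(4)=-10

((0, 0, 1, 0); (0, 0, 3, 3); (3, 0, 0, 0); (1, 1, 0, 0))


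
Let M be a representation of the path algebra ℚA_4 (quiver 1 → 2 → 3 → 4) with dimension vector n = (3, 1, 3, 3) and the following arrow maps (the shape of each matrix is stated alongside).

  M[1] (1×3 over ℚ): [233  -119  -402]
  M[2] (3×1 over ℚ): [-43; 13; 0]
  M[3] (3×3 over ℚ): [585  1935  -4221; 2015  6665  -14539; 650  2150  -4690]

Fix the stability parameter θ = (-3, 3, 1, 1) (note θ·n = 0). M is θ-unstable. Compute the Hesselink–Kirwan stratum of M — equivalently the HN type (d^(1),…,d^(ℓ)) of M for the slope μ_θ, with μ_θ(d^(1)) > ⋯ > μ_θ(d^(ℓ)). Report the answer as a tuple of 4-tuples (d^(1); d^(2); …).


Via rank(M_{q-1}∘⋯∘M_p): M ≅ I[1,1]^2, I[1,3], I[3,3], I[3,4], I[4,4]^2.
μ_θ-semistable layers: μ^(1)=2; μ^(2)=1; μ^(3)=-3

((0, 1, 1, 0); (0, 0, 2, 3); (3, 0, 0, 0))


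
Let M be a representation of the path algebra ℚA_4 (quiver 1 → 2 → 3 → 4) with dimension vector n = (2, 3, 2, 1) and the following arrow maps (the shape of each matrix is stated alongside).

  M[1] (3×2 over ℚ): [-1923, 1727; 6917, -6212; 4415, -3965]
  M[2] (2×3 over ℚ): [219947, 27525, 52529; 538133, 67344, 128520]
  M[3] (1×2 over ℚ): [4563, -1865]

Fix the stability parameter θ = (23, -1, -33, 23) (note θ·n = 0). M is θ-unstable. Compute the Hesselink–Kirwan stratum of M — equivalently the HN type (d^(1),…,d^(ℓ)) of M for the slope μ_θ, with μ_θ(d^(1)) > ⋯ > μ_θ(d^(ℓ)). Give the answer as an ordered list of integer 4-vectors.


Interval decomposition of M: I[1,3], I[1,4], I[2,2].
HN type (ℓ=3): μ^(1)=23; μ^(2)=-1; μ^(3)=-11/3

((0, 0, 0, 1); (0, 1, 0, 0); (2, 2, 2, 0))


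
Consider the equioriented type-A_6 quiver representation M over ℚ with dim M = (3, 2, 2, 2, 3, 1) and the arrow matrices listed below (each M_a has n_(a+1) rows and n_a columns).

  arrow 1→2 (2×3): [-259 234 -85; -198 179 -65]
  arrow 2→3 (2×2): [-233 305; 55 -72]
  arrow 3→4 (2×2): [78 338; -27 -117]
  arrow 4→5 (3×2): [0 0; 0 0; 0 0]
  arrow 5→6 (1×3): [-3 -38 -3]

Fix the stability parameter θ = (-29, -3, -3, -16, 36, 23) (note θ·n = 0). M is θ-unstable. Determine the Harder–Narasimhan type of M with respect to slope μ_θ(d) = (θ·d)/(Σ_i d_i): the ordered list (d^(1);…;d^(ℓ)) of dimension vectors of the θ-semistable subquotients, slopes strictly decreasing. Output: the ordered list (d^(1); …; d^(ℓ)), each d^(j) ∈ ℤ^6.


Via rank(M_{q-1}∘⋯∘M_p): M ≅ I[1,1], I[1,3], I[1,4], I[4,4], I[5,5]^2, I[5,6].
μ_θ-semistable layers: μ^(1)=36; μ^(2)=59/2; μ^(3)=-3; μ^(4)=-22/3; μ^(5)=-16; μ^(6)=-29

((0, 0, 0, 0, 2, 0); (0, 0, 0, 0, 1, 1); (0, 1, 1, 0, 0, 0); (0, 1, 1, 1, 0, 0); (0, 0, 0, 1, 0, 0); (3, 0, 0, 0, 0, 0))


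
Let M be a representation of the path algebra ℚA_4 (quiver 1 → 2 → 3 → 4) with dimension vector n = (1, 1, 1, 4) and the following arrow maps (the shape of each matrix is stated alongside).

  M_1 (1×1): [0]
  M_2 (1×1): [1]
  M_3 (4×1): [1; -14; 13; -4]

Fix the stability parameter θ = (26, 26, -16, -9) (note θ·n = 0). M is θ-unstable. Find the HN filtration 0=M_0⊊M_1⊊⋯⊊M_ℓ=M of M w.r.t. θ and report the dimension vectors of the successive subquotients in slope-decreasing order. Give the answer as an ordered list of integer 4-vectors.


Via rank(M_{q-1}∘⋯∘M_p): M ≅ I[1,1], I[2,4], I[4,4]^3.
μ_θ-semistable layers: μ^(1)=26; μ^(2)=1/3; μ^(3)=-9

((1, 0, 0, 0); (0, 1, 1, 1); (0, 0, 0, 3))


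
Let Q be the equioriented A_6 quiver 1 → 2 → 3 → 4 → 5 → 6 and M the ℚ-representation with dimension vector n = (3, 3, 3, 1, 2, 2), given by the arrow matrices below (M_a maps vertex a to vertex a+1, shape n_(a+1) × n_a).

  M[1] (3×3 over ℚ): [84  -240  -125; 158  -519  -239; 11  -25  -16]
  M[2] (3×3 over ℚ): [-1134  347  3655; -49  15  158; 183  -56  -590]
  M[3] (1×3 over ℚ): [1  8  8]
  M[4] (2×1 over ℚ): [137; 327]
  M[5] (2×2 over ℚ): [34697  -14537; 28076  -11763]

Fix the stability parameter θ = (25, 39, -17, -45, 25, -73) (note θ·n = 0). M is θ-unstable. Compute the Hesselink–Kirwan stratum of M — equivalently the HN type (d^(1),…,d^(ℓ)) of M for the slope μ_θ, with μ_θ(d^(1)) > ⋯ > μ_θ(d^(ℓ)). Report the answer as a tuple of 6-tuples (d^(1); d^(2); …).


Barcode: M ≅ I[1,3]^2, I[1,6], I[5,6]. HN layers by μ_θ (3 steps, strictly decreasing):
  μ^(1)=47/3; μ^(2)=-23/3; μ^(3)=-24

((2, 2, 2, 0, 0, 0); (1, 1, 1, 1, 1, 1); (0, 0, 0, 0, 1, 1))


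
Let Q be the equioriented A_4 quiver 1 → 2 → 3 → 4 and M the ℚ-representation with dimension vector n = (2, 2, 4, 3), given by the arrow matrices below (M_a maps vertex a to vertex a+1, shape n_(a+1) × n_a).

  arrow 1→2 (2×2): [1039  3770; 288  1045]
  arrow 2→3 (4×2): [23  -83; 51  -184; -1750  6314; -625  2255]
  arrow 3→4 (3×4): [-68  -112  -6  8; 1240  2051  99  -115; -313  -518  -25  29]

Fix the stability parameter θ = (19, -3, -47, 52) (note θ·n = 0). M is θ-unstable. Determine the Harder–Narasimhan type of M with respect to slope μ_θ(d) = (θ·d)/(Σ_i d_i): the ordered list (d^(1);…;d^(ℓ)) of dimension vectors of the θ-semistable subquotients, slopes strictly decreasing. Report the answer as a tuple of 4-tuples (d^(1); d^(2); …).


Interval decomposition of M: I[1,3], I[1,4], I[3,4]^2.
HN type (ℓ=3): μ^(1)=52; μ^(2)=-31/3; μ^(3)=-47

((0, 0, 0, 3); (2, 2, 2, 0); (0, 0, 2, 0))


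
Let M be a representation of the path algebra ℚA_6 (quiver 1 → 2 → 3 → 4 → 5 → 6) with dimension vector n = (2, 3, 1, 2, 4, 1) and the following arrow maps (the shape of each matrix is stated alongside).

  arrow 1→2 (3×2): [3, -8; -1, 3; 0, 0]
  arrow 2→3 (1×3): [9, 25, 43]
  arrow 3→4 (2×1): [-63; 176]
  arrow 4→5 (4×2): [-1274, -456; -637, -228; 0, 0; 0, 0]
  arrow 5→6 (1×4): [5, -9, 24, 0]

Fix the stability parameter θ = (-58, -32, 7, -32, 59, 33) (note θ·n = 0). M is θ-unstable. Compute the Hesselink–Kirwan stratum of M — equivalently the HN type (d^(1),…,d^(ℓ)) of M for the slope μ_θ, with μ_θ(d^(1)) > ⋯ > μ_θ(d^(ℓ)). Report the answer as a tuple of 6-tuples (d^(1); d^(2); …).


Barcode: M ≅ I[1,2], I[1,6], I[2,2], I[4,4], I[5,5]^3. HN layers by μ_θ (5 steps, strictly decreasing):
  μ^(1)=59; μ^(2)=46; μ^(3)=-25/2; μ^(4)=-32; μ^(5)=-58

((0, 0, 0, 0, 3, 0); (0, 0, 0, 0, 1, 1); (0, 0, 1, 1, 0, 0); (0, 3, 0, 1, 0, 0); (2, 0, 0, 0, 0, 0))


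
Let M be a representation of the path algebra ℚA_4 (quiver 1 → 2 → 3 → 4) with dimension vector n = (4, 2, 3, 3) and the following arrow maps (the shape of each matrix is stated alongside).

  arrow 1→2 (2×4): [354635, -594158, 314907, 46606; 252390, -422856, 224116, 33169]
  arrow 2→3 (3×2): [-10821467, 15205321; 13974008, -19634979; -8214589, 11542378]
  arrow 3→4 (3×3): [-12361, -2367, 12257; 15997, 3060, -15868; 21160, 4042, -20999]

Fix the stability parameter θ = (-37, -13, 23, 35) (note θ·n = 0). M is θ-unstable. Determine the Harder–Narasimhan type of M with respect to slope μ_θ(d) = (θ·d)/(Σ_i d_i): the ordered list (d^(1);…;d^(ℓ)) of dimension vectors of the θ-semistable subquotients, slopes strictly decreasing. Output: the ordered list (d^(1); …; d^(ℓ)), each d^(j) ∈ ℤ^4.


Interval decomposition of M: I[1,1]^2, I[1,4]^2, I[3,4].
HN type (ℓ=4): μ^(1)=35; μ^(2)=23; μ^(3)=-13; μ^(4)=-37

((0, 0, 0, 3); (0, 0, 3, 0); (0, 2, 0, 0); (4, 0, 0, 0))


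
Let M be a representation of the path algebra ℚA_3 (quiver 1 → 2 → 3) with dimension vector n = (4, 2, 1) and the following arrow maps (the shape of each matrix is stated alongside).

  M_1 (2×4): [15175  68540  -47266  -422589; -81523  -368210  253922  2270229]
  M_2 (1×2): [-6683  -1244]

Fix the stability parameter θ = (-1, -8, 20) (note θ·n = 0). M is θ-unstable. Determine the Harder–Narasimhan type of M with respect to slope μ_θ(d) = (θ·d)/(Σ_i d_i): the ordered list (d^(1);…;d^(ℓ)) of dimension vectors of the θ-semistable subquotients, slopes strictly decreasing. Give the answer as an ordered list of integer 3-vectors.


Barcode: M ≅ I[1,1]^2, I[1,2], I[1,3]. HN layers by μ_θ (3 steps, strictly decreasing):
  μ^(1)=20; μ^(2)=-1; μ^(3)=-9/2

((0, 0, 1); (2, 0, 0); (2, 2, 0))


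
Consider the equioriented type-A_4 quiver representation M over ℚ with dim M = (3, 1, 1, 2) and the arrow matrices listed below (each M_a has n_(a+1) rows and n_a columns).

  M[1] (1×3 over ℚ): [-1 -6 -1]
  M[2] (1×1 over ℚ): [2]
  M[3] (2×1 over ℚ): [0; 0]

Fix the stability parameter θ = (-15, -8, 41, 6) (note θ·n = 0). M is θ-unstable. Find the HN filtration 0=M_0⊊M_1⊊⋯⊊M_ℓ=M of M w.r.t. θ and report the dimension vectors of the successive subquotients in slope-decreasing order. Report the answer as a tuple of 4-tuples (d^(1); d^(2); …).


Via rank(M_{q-1}∘⋯∘M_p): M ≅ I[1,1]^2, I[1,3], I[4,4]^2.
μ_θ-semistable layers: μ^(1)=41; μ^(2)=6; μ^(3)=-8; μ^(4)=-15

((0, 0, 1, 0); (0, 0, 0, 2); (0, 1, 0, 0); (3, 0, 0, 0))


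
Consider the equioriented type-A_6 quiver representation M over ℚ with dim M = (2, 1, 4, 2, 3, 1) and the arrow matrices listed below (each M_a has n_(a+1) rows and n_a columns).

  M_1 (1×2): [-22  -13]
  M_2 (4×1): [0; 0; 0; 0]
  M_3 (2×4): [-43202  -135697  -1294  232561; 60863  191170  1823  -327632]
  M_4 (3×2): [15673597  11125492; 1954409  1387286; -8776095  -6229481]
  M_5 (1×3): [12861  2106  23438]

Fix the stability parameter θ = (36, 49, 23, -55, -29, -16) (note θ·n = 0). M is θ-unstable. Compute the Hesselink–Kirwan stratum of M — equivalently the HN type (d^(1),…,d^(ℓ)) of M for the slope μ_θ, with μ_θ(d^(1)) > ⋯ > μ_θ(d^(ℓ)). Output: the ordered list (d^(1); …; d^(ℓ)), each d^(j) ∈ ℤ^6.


Interval decomposition of M: I[1,1], I[1,2], I[3,3]^2, I[3,5], I[3,6], I[5,5].
HN type (ℓ=6): μ^(1)=49; μ^(2)=36; μ^(3)=23; μ^(4)=-16; μ^(5)=-61/3; μ^(6)=-29

((0, 1, 0, 0, 0, 0); (2, 0, 0, 0, 0, 0); (0, 0, 2, 0, 0, 0); (0, 0, 0, 0, 0, 1); (0, 0, 2, 2, 2, 0); (0, 0, 0, 0, 1, 0))


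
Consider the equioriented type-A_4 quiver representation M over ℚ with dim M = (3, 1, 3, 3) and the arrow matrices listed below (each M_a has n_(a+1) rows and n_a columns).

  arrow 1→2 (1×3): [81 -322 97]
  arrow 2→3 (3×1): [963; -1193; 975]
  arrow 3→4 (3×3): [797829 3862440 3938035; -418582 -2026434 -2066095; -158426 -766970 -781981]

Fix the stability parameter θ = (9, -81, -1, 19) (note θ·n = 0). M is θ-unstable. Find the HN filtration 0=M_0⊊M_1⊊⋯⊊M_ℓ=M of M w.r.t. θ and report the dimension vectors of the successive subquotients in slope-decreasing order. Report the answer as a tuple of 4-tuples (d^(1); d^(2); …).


Interval decomposition of M: I[1,1]^2, I[1,4], I[3,4]^2.
HN type (ℓ=4): μ^(1)=19; μ^(2)=9; μ^(3)=-1; μ^(4)=-36

((0, 0, 0, 3); (2, 0, 0, 0); (0, 0, 3, 0); (1, 1, 0, 0))


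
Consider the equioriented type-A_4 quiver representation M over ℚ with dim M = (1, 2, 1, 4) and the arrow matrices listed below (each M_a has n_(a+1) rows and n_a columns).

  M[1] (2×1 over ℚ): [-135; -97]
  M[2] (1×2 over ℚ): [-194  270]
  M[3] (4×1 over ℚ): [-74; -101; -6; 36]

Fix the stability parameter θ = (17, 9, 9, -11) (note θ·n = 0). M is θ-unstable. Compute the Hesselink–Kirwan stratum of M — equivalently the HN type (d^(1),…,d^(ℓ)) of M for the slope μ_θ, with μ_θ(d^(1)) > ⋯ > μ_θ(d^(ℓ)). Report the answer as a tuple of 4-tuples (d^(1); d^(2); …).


Via rank(M_{q-1}∘⋯∘M_p): M ≅ I[1,2], I[2,4], I[4,4]^3.
μ_θ-semistable layers: μ^(1)=13; μ^(2)=7/3; μ^(3)=-11

((1, 1, 0, 0); (0, 1, 1, 1); (0, 0, 0, 3))


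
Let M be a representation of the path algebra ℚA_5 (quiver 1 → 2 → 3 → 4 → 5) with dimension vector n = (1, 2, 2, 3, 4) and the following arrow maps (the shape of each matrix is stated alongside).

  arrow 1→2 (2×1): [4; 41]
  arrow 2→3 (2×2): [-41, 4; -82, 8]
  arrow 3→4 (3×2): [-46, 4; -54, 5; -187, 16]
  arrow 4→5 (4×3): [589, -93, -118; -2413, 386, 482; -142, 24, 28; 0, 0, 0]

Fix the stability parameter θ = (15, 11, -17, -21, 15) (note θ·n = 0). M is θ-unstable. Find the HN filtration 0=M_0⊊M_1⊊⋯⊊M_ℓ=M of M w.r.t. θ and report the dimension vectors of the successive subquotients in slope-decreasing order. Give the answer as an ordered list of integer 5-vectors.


Interval decomposition of M: I[1,2], I[2,4], I[3,5], I[4,5], I[5,5]^2.
HN type (ℓ=5): μ^(1)=15; μ^(2)=13; μ^(3)=-9; μ^(4)=-19; μ^(5)=-21

((0, 0, 0, 0, 4); (1, 1, 0, 0, 0); (0, 1, 1, 1, 0); (0, 0, 1, 1, 0); (0, 0, 0, 1, 0))


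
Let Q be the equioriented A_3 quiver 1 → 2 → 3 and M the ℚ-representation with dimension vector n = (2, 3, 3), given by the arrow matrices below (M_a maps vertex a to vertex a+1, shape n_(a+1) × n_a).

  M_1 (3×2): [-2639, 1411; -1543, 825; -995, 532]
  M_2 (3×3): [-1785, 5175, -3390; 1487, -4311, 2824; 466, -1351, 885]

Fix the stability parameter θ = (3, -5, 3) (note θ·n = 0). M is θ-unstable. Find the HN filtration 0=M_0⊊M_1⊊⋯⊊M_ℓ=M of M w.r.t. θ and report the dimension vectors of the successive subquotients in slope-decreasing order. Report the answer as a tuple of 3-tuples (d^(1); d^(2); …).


Interval decomposition of M: I[1,2], I[1,3], I[2,3], I[3,3].
HN type (ℓ=3): μ^(1)=3; μ^(2)=-1; μ^(3)=-5

((0, 0, 3); (2, 2, 0); (0, 1, 0))


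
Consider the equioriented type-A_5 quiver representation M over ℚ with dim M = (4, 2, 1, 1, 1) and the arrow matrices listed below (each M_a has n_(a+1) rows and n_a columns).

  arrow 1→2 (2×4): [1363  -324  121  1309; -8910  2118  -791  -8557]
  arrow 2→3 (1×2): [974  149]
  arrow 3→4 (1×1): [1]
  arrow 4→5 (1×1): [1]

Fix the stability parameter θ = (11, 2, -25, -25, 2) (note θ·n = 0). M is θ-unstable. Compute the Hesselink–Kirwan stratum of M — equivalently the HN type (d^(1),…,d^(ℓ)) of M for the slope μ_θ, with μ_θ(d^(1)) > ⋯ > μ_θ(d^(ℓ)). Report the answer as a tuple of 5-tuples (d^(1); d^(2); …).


Via rank(M_{q-1}∘⋯∘M_p): M ≅ I[1,1]^2, I[1,2], I[1,5].
μ_θ-semistable layers: μ^(1)=11; μ^(2)=13/2; μ^(3)=2; μ^(4)=-37/4

((2, 0, 0, 0, 0); (1, 1, 0, 0, 0); (0, 0, 0, 0, 1); (1, 1, 1, 1, 0))


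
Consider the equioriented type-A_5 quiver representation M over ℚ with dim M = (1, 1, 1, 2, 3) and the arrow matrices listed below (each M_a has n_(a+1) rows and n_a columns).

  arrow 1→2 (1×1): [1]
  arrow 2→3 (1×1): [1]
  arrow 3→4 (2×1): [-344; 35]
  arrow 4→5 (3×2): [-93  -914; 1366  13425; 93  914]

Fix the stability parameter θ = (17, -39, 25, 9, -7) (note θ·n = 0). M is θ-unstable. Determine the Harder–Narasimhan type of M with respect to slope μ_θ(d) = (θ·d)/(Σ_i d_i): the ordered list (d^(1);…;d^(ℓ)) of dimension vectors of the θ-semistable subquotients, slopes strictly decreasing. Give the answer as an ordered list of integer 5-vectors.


Barcode: M ≅ I[1,5], I[4,5], I[5,5]. HN layers by μ_θ (4 steps, strictly decreasing):
  μ^(1)=9; μ^(2)=1; μ^(3)=-7; μ^(4)=-11

((0, 0, 1, 1, 1); (0, 0, 0, 1, 1); (0, 0, 0, 0, 1); (1, 1, 0, 0, 0))


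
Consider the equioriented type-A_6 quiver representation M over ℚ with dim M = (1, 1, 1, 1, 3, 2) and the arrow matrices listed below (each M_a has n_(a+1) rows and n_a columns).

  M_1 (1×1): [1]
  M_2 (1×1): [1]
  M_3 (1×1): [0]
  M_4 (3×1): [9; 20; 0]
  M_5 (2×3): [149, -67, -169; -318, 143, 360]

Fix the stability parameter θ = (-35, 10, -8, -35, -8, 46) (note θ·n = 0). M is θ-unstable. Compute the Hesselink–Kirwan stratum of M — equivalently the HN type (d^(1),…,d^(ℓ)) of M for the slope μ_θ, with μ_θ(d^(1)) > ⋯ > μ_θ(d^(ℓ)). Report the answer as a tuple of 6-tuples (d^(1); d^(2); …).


Via rank(M_{q-1}∘⋯∘M_p): M ≅ I[1,3], I[4,6], I[5,5], I[5,6].
μ_θ-semistable layers: μ^(1)=46; μ^(2)=1; μ^(3)=-8; μ^(4)=-35

((0, 0, 0, 0, 0, 2); (0, 1, 1, 0, 0, 0); (0, 0, 0, 0, 3, 0); (1, 0, 0, 1, 0, 0))


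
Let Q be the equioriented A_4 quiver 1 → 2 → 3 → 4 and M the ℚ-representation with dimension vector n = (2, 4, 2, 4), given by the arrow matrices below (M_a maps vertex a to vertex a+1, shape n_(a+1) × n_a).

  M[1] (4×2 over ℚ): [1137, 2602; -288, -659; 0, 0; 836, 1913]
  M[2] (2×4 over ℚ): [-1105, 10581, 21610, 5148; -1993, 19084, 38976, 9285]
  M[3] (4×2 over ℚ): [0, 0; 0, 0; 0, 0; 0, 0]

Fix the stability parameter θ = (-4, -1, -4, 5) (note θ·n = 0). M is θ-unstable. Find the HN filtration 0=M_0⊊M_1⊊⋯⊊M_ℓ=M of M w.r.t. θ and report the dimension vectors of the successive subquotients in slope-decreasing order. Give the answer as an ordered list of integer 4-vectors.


Barcode: M ≅ I[1,2], I[1,3], I[2,2], I[2,3], I[4,4]^4. HN layers by μ_θ (4 steps, strictly decreasing):
  μ^(1)=5; μ^(2)=-1; μ^(3)=-5/2; μ^(4)=-4

((0, 0, 0, 4); (0, 2, 0, 0); (0, 2, 2, 0); (2, 0, 0, 0))


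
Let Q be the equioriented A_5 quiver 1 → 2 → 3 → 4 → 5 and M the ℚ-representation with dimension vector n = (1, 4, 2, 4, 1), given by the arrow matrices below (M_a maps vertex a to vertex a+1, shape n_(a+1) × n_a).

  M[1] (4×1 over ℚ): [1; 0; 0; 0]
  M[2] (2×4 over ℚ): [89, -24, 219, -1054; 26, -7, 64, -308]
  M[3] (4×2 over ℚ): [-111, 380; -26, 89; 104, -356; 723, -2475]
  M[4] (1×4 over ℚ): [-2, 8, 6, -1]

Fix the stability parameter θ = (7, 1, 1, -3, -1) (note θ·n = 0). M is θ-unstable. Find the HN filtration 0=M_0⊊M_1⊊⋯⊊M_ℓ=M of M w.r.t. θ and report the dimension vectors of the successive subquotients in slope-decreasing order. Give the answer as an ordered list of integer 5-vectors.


Barcode: M ≅ I[1,5], I[2,2]^2, I[2,4], I[4,4]^2. HN layers by μ_θ (3 steps, strictly decreasing):
  μ^(1)=1; μ^(2)=-1/3; μ^(3)=-3

((1, 3, 1, 1, 1); (0, 1, 1, 1, 0); (0, 0, 0, 2, 0))


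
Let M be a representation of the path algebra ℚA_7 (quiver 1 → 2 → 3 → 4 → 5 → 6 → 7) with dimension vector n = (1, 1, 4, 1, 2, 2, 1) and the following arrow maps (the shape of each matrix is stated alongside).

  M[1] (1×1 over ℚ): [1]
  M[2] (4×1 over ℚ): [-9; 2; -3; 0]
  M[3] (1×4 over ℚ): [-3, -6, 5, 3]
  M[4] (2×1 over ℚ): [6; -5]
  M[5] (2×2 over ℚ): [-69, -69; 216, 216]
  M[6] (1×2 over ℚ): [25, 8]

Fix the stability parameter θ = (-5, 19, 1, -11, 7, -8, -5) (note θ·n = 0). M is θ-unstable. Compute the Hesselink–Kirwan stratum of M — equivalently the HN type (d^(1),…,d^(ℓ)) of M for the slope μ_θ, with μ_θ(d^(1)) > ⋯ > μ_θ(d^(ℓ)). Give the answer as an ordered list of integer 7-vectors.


Barcode: M ≅ I[1,3], I[3,3]^2, I[3,7], I[5,5], I[6,6]. HN layers by μ_θ (6 steps, strictly decreasing):
  μ^(1)=10; μ^(2)=7; μ^(3)=1; μ^(4)=-2; μ^(5)=-5; μ^(6)=-8

((0, 1, 1, 0, 0, 0, 0); (0, 0, 0, 0, 1, 0, 0); (0, 0, 2, 0, 0, 0, 0); (0, 0, 0, 0, 1, 1, 1); (1, 0, 1, 1, 0, 0, 0); (0, 0, 0, 0, 0, 1, 0))


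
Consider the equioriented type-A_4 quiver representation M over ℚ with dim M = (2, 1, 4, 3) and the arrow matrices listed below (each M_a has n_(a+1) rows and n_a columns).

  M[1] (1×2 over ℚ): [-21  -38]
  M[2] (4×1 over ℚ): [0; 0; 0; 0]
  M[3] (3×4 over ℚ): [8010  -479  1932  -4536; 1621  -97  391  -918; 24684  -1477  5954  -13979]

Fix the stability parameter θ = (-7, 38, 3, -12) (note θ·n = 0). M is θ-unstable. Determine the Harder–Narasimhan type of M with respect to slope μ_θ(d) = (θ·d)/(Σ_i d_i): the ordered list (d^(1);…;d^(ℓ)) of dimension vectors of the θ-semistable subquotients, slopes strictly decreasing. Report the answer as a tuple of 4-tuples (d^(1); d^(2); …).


Interval decomposition of M: I[1,1], I[1,2], I[3,3], I[3,4]^3.
HN type (ℓ=4): μ^(1)=38; μ^(2)=3; μ^(3)=-9/2; μ^(4)=-7

((0, 1, 0, 0); (0, 0, 1, 0); (0, 0, 3, 3); (2, 0, 0, 0))


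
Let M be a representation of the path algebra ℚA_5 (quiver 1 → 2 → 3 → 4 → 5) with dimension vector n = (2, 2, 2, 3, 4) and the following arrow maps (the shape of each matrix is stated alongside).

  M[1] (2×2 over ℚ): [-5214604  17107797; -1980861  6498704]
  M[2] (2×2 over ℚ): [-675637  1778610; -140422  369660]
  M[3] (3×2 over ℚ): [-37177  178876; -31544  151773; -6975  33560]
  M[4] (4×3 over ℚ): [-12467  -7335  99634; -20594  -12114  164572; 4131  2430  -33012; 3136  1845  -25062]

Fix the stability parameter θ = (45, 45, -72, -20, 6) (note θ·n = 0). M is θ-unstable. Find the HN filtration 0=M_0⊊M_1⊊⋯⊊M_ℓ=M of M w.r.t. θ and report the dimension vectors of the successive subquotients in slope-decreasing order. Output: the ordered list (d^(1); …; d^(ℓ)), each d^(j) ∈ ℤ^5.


Interval decomposition of M: I[1,2], I[1,5], I[3,5], I[4,4], I[5,5]^2.
HN type (ℓ=5): μ^(1)=45; μ^(2)=6; μ^(3)=-1/2; μ^(4)=-20; μ^(5)=-72

((1, 1, 0, 0, 0); (0, 0, 0, 0, 4); (1, 1, 1, 1, 0); (0, 0, 0, 2, 0); (0, 0, 1, 0, 0))


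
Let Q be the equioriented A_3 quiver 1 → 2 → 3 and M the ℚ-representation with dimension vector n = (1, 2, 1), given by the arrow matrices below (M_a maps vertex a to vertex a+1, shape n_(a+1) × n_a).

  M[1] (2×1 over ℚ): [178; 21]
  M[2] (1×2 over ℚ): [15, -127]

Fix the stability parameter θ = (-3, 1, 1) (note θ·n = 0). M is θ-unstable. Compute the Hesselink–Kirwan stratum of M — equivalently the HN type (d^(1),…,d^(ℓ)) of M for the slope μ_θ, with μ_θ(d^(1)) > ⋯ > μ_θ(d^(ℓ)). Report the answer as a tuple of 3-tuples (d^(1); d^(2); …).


Barcode: M ≅ I[1,3], I[2,2]. HN layers by μ_θ (2 steps, strictly decreasing):
  μ^(1)=1; μ^(2)=-3

((0, 2, 1); (1, 0, 0))


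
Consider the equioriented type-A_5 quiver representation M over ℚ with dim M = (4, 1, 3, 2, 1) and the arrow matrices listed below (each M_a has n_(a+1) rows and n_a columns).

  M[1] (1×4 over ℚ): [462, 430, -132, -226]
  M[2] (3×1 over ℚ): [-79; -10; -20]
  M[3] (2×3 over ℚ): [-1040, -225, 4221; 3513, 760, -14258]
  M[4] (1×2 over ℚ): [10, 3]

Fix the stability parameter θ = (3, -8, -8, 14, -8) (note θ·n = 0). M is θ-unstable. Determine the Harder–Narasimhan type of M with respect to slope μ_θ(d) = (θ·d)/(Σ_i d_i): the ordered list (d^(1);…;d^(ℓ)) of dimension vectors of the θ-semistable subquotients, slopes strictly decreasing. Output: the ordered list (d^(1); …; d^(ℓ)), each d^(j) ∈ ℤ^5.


Barcode: M ≅ I[1,1]^3, I[1,5], I[3,3], I[3,4]. HN layers by μ_θ (4 steps, strictly decreasing):
  μ^(1)=14; μ^(2)=3; μ^(3)=-13/3; μ^(4)=-8

((0, 0, 0, 1, 0); (3, 0, 0, 1, 1); (1, 1, 1, 0, 0); (0, 0, 2, 0, 0))


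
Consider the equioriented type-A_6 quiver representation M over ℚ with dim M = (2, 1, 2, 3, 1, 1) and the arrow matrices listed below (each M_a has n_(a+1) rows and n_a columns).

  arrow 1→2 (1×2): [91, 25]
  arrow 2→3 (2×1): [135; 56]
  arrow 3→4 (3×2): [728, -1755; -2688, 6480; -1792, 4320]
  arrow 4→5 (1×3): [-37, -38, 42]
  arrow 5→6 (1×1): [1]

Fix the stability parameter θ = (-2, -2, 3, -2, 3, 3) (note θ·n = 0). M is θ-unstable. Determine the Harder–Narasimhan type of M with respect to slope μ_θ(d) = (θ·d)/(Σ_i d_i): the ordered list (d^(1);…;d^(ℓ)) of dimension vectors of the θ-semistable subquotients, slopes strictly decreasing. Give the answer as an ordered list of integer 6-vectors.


Interval decomposition of M: I[1,1], I[1,3], I[3,6], I[4,4]^2.
HN type (ℓ=3): μ^(1)=3; μ^(2)=1/2; μ^(3)=-2

((0, 0, 1, 0, 1, 1); (0, 0, 1, 1, 0, 0); (2, 1, 0, 2, 0, 0))


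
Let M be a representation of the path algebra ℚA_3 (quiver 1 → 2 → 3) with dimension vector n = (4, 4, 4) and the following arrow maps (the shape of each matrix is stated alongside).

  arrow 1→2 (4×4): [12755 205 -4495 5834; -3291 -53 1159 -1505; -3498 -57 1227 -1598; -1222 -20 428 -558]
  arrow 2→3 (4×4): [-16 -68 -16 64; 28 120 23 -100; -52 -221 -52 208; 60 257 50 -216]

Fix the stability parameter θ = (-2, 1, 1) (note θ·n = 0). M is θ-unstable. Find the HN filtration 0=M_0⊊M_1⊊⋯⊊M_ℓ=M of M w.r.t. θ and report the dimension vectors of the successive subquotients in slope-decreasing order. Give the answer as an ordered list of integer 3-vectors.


Via rank(M_{q-1}∘⋯∘M_p): M ≅ I[1,1], I[1,2], I[1,3]^2, I[2,2], I[3,3]^2.
μ_θ-semistable layers: μ^(1)=1; μ^(2)=-2

((0, 4, 4); (4, 0, 0))


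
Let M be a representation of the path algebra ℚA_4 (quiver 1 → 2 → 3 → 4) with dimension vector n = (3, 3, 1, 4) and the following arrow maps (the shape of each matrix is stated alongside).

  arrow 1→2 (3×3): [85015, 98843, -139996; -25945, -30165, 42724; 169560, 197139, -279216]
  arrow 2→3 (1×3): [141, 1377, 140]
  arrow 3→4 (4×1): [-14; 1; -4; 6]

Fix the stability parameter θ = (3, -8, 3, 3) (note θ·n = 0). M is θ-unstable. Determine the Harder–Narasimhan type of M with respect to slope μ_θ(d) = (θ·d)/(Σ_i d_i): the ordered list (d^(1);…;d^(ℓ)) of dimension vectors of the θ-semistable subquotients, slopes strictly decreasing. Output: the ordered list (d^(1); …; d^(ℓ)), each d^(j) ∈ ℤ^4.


Interval decomposition of M: I[1,1], I[1,2], I[1,4], I[2,2], I[4,4]^3.
HN type (ℓ=3): μ^(1)=3; μ^(2)=-5/2; μ^(3)=-8

((1, 0, 1, 4); (2, 2, 0, 0); (0, 1, 0, 0))


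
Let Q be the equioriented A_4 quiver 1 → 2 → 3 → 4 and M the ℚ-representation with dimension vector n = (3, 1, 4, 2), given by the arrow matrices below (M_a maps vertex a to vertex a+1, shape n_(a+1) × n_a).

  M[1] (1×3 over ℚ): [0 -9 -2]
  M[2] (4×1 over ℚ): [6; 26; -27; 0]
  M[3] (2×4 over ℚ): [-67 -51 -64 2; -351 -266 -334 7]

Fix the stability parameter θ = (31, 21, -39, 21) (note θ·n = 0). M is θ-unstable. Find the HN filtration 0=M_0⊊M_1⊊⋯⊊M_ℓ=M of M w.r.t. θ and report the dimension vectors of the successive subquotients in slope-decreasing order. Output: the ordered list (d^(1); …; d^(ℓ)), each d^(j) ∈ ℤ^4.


Interval decomposition of M: I[1,1]^2, I[1,4], I[3,3]^2, I[3,4].
HN type (ℓ=4): μ^(1)=31; μ^(2)=21; μ^(3)=13/3; μ^(4)=-39

((2, 0, 0, 0); (0, 0, 0, 2); (1, 1, 1, 0); (0, 0, 3, 0))


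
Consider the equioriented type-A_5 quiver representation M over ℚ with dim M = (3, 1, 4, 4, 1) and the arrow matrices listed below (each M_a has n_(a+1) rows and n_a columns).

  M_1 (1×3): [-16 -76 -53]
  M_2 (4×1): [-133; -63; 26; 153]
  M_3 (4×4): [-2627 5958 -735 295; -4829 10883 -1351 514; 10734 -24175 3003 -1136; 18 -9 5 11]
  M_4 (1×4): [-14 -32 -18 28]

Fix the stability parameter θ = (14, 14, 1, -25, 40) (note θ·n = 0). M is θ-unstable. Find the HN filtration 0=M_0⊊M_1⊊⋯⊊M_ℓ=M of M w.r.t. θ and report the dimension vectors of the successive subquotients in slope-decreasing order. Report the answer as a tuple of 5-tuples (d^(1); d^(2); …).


Interval decomposition of M: I[1,1]^2, I[1,5], I[3,4]^3.
HN type (ℓ=4): μ^(1)=40; μ^(2)=14; μ^(3)=1; μ^(4)=-12

((0, 0, 0, 0, 1); (2, 0, 0, 0, 0); (1, 1, 1, 1, 0); (0, 0, 3, 3, 0))
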